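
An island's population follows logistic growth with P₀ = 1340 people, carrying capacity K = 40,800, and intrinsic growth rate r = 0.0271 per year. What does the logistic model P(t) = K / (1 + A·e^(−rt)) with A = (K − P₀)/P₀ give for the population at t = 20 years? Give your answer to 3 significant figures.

A = (40800 − 1340)/1340 = 29.44776
P(20) = 40800 / (1 + 29.44776·e^(−0.0271·20)) = 40800 / (1 + 29.44776·0.581584)
= 40800 / 18.12634 ≈ 2250.87

≈ 2,250 people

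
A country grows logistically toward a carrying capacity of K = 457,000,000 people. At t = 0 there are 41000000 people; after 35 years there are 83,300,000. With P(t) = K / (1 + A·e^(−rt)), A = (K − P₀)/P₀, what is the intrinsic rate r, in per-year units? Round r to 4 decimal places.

A = (457000000 − 41000000)/41000000 = 10.14634
83300000 = 457000000/(1 + 10.14634·e^(−r·35)) → e^(−35r) = (5.48619 − 1)/10.14634 = 0.442149
r = −ln(0.442149)/35 = 0.81611/35

r ≈ 0.0233 per year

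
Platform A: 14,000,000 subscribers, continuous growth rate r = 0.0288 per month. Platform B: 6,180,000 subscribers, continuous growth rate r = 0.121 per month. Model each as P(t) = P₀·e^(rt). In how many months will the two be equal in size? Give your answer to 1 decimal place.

t ≈ 8.9 months

14000000·e^(0.0288t) = 6180000·e^(0.121t)
14000000/6180000 = e^((0.121 − 0.0288)t) → ln(2.26537) = 0.0922·t
t = 0.81774 / 0.0922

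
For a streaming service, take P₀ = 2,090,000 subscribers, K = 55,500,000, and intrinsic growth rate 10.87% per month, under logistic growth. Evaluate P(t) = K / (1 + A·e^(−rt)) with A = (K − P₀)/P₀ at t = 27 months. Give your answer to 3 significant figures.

A = (55500000 − 2090000)/2090000 = 25.55502
P(27) = 55500000 / (1 + 25.55502·e^(−0.1087·27)) = 55500000 / (1 + 25.55502·0.053136)
= 55500000 / 2.35789 ≈ 23537967.91

≈ 23,500,000 subscribers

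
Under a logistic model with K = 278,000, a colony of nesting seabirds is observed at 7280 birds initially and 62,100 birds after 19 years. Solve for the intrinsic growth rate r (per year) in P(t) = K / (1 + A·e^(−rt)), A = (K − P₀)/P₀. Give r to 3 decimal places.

r ≈ 0.125 per year

A = (278000 − 7280)/7280 = 37.18681
62100 = 278000/(1 + 37.18681·e^(−r·19)) → e^(−19r) = (4.47665 − 1)/37.18681 = 0.093491
r = −ln(0.093491)/19 = 2.36988/19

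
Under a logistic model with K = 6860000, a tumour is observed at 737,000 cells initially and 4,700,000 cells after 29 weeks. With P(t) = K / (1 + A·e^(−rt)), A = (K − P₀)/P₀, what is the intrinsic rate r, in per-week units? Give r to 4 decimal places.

A = (6860000 − 737000)/737000 = 8.30801
4700000 = 6860000/(1 + 8.30801·e^(−r·29)) → e^(−29r) = (1.45957 − 1)/8.30801 = 0.055317
r = −ln(0.055317)/29 = 2.89467/29

r ≈ 0.0998 per week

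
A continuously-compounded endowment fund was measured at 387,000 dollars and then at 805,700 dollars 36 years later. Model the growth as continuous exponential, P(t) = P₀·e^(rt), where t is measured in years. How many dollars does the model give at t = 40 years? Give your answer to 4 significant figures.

≈ 874,100 dollars

r = ln(805700/387000) / 36 ≈ 0.020369 per year
P(40) = 387000 · e^(0.020369·40) = 387000 · 2.25864 ≈ 874093.87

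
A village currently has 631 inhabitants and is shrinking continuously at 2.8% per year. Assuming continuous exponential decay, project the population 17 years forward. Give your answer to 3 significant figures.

≈ 392 inhabitants

P(17) = 631 · e^(-0.028·17) = 631 · e^(-0.476)
= 631 · 0.62126 ≈ 392.02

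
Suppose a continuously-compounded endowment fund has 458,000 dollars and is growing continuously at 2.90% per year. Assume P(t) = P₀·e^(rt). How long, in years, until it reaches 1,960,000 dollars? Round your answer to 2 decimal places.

1960000 = 458000 · e^(0.029·t)
t = ln(1960000/458000) / 0.029 = ln(4.27948) / 0.029 = 1.45383 / 0.029

t ≈ 50.13 years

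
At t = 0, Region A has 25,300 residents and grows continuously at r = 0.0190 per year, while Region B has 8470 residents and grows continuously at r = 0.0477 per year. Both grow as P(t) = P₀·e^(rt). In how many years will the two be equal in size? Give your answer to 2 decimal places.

25300·e^(0.019t) = 8470·e^(0.0477t)
25300/8470 = e^((0.0477 − 0.019)t) → ln(2.98701) = 0.0287·t
t = 1.09427 / 0.0287

t ≈ 38.13 years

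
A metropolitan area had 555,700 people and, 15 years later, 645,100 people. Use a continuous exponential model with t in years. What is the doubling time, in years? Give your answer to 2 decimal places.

r = ln(645100/555700) / 15 = ln(1.16088) / 15 ≈ 0.009945 per year
doubling time = ln 2 / |r| = 0.69315 / 0.009945

doubling time ≈ 69.70 years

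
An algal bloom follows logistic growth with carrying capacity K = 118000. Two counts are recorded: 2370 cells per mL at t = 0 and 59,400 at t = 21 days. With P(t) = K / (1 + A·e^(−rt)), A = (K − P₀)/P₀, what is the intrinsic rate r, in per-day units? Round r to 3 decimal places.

A = (118000 − 2370)/2370 = 48.78903
59400 = 118000/(1 + 48.78903·e^(−r·21)) → e^(−21r) = (1.98653 − 1)/48.78903 = 0.02022
r = −ln(0.02022)/21 = 3.90107/21

r ≈ 0.186 per day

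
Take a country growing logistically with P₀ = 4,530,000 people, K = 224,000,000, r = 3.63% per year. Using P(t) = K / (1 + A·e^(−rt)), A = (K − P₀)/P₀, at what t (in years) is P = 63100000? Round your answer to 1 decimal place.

A = (224000000 − 4530000)/4530000 = 48.44812
63100000 = 224000000/(1 + 48.44812·e^(−0.0363t)) → 1 + 48.44812·e^(−0.0363t) = 3.54992
e^(−0.0363t) = 0.052632 → t = ln(18.99985)/0.0363 = 2.94443/0.0363

t ≈ 81.1 years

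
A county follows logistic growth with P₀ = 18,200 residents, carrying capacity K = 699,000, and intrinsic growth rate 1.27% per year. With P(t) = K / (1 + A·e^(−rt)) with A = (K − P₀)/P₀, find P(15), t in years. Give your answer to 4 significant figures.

≈ 21,900 residents

A = (699000 − 18200)/18200 = 37.40659
P(15) = 699000 / (1 + 37.40659·e^(−0.0127·15)) = 699000 / (1 + 37.40659·0.826546)
= 699000 / 31.91826 ≈ 21899.69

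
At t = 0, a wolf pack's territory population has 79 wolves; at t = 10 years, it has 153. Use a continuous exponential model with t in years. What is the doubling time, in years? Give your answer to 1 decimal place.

doubling time ≈ 10.5 years

r = ln(153/79) / 10 = ln(1.93671) / 10 ≈ 0.066099 per year
doubling time = ln 2 / |r| = 0.69315 / 0.066099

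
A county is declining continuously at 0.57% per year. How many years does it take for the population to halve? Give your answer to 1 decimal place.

half-life ≈ 121.6 years

half-life = ln(2) / |r| = 0.69315 / 0.0057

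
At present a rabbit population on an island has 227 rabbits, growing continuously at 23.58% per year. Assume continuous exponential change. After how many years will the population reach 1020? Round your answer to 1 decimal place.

1020 = 227 · e^(0.2358·t)
t = ln(1020/227) / 0.2358 = ln(4.49339) / 0.2358 = 1.50261 / 0.2358

t ≈ 6.4 years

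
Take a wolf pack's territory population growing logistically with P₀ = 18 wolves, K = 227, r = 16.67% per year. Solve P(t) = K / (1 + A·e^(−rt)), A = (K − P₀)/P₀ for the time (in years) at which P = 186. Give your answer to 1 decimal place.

A = (227 − 18)/18 = 11.61111
186 = 227/(1 + 11.61111·e^(−0.1667t)) → 1 + 11.61111·e^(−0.1667t) = 1.22043
e^(−0.1667t) = 0.018984 → t = ln(52.6748)/0.1667 = 3.96414/0.1667

t ≈ 23.8 years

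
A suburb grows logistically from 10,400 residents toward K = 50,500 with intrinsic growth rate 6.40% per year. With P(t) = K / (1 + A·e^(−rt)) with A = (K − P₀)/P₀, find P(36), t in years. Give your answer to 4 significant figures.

≈ 36,460 residents

A = (50500 − 10400)/10400 = 3.85577
P(36) = 50500 / (1 + 3.85577·e^(−0.064·36)) = 50500 / (1 + 3.85577·0.099859)
= 50500 / 1.38503 ≈ 36461.26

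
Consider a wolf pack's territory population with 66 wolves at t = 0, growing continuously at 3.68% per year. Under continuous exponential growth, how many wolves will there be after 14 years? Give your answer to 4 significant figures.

P(14) = 66 · e^(0.0368·14) = 66 · e^(0.5152)
= 66 · 1.67397 ≈ 110.48

≈ 110.5 wolves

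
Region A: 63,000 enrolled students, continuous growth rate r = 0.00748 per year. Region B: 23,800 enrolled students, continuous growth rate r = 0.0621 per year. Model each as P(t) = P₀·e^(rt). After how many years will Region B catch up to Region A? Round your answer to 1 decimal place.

63000·e^(0.00748t) = 23800·e^(0.0621t)
63000/23800 = e^((0.0621 − 0.00748)t) → ln(2.64706) = 0.05462·t
t = 0.97345 / 0.05462

t ≈ 17.8 years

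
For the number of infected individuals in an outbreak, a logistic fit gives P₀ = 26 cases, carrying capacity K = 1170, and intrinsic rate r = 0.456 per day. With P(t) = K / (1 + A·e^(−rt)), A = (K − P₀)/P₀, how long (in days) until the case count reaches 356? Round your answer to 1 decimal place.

t ≈ 6.5 days

A = (1170 − 26)/26 = 44
356 = 1170/(1 + 44·e^(−0.456t)) → 1 + 44·e^(−0.456t) = 3.28652
e^(−0.456t) = 0.051966 → t = ln(19.24324)/0.456 = 2.95716/0.456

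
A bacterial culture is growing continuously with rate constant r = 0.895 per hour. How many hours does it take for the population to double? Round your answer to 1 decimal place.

doubling time ≈ 0.8 hours

doubling time = ln(2) / |r| = 0.69315 / 0.895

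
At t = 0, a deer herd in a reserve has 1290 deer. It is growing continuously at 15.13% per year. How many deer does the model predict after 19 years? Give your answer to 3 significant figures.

P(19) = 1290 · e^(0.1513·19) = 1290 · e^(2.8747)
= 1290 · 17.72011 ≈ 22858.94

≈ 22,900 deer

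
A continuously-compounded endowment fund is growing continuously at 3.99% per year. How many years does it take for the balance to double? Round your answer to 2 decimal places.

doubling time ≈ 17.37 years

doubling time = ln(2) / |r| = 0.69315 / 0.0399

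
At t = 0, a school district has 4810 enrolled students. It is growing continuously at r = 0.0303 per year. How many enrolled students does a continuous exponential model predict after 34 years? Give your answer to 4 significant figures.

≈ 13,480 enrolled students

P(34) = 4810 · e^(0.0303·34) = 4810 · e^(1.0302)
= 4810 · 2.80163 ≈ 13475.82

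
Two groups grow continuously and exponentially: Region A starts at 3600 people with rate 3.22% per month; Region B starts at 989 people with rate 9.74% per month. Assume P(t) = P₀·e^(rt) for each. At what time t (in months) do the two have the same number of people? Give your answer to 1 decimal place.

3600·e^(0.0322t) = 989·e^(0.0974t)
3600/989 = e^((0.0974 − 0.0322)t) → ln(3.64004) = 0.0652·t
t = 1.29199 / 0.0652

t ≈ 19.8 months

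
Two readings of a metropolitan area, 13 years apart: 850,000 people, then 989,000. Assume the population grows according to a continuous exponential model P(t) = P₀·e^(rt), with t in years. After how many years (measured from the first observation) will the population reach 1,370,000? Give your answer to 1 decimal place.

t ≈ 41.0 years

r = ln(989000/850000) / 13 ≈ 0.011651 per year
t = ln(1370000/850000) / r = 0.47733 / 0.011651 ≈ 40.97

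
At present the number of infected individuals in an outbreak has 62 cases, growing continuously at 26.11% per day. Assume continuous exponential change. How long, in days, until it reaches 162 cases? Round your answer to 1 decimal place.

t ≈ 3.7 days

162 = 62 · e^(0.2611·t)
t = ln(162/62) / 0.2611 = ln(2.6129) / 0.2611 = 0.96046 / 0.2611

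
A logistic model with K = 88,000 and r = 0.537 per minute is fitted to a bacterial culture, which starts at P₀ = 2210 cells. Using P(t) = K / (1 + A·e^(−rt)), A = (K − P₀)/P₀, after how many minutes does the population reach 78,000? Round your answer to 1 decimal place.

A = (88000 − 2210)/2210 = 38.819
78000 = 88000/(1 + 38.819·e^(−0.537t)) → 1 + 38.819·e^(−0.537t) = 1.12821
e^(−0.537t) = 0.003303 → t = ln(302.78824)/0.537 = 5.71303/0.537

t ≈ 10.6 minutes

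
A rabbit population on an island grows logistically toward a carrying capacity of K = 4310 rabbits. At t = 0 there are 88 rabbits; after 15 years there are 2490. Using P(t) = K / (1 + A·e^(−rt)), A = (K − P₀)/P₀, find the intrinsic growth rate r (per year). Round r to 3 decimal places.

A = (4310 − 88)/88 = 47.97727
2490 = 4310/(1 + 47.97727·e^(−r·15)) → e^(−15r) = (1.73092 − 1)/47.97727 = 0.015235
r = −ln(0.015235)/15 = 4.18417/15

r ≈ 0.279 per year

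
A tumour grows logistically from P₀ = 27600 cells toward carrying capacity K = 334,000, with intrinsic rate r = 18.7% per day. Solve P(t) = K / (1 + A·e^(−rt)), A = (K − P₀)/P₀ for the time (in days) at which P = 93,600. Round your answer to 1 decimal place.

A = (334000 − 27600)/27600 = 11.10145
93600 = 334000/(1 + 11.10145·e^(−0.187t)) → 1 + 11.10145·e^(−0.187t) = 3.56838
e^(−0.187t) = 0.231355 → t = ln(4.32236)/0.187 = 1.4638/0.187

t ≈ 7.8 days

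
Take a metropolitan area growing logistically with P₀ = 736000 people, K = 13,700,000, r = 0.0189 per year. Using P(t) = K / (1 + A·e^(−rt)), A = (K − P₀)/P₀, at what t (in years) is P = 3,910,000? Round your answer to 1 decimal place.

t ≈ 103.2 years

A = (13700000 − 736000)/736000 = 17.61413
3910000 = 13700000/(1 + 17.61413·e^(−0.0189t)) → 1 + 17.61413·e^(−0.0189t) = 3.50384
e^(−0.0189t) = 0.142149 → t = ln(7.03486)/0.0189 = 1.95088/0.0189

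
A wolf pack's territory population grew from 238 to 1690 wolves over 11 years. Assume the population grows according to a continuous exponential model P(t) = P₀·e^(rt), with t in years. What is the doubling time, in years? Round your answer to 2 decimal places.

doubling time ≈ 3.89 years

r = ln(1690/238) / 11 = ln(7.10084) / 11 ≈ 0.178201 per year
doubling time = ln 2 / |r| = 0.69315 / 0.178201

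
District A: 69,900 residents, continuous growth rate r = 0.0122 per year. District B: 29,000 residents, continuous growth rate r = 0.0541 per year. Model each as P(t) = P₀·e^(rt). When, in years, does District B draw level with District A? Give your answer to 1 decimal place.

69900·e^(0.0122t) = 29000·e^(0.0541t)
69900/29000 = e^((0.0541 − 0.0122)t) → ln(2.41034) = 0.0419·t
t = 0.87977 / 0.0419

t ≈ 21.0 years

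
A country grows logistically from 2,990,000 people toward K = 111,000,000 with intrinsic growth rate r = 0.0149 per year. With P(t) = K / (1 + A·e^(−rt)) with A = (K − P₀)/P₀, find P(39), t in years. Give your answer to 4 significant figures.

≈ 5,235,000 people

A = (111000000 − 2990000)/2990000 = 36.12375
P(39) = 111000000 / (1 + 36.12375·e^(−0.0149·39)) = 111000000 / (1 + 36.12375·0.559283)
= 111000000 / 21.20339 ≈ 5235011.87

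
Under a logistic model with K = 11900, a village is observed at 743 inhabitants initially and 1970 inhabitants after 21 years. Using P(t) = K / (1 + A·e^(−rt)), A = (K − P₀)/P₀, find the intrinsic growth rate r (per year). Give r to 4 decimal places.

r ≈ 0.0520 per year

A = (11900 − 743)/743 = 15.01615
1970 = 11900/(1 + 15.01615·e^(−r·21)) → e^(−21r) = (6.04061 − 1)/15.01615 = 0.335679
r = −ln(0.335679)/21 = 1.0916/21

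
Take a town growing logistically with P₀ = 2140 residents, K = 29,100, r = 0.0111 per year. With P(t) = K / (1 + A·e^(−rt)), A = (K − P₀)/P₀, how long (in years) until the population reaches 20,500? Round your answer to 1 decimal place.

A = (29100 − 2140)/2140 = 12.59813
20500 = 29100/(1 + 12.59813·e^(−0.0111t)) → 1 + 12.59813·e^(−0.0111t) = 1.41951
e^(−0.0111t) = 0.0333 → t = ln(30.03043)/0.0111 = 3.40221/0.0111

t ≈ 306.5 years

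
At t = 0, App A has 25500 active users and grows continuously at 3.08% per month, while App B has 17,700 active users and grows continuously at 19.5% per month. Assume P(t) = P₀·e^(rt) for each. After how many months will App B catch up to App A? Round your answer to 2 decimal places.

t ≈ 2.22 months

25500·e^(0.0308t) = 17700·e^(0.195t)
25500/17700 = e^((0.195 − 0.0308)t) → ln(1.44068) = 0.1642·t
t = 0.36511 / 0.1642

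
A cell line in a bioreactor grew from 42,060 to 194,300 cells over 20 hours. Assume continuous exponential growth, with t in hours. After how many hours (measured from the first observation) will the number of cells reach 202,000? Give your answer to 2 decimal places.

r = ln(194300/42060) / 20 ≈ 0.076515 per hour
t = ln(202000/42060) / r = 1.56917 / 0.076515 ≈ 20.508

t ≈ 20.51 hours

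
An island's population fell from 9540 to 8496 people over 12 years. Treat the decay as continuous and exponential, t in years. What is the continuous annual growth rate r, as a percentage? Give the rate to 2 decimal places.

r ≈ -0.97% per year

8496 = 9540 · e^(r·12)
e^(12r) = 8496/9540 = 0.89057
r = ln(0.89057) / 12 = -0.1159 / 12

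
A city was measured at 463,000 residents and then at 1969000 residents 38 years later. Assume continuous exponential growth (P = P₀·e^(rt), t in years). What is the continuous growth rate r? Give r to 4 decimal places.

r ≈ 0.0381 per year

1969000 = 463000 · e^(r·38)
e^(38r) = 1969000/463000 = 4.2527
r = ln(4.2527) / 38 = 1.44755 / 38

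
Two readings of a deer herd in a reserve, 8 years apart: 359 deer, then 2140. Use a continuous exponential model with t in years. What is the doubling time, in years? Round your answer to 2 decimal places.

r = ln(2140/359) / 8 = ln(5.961) / 8 ≈ 0.223155 per year
doubling time = ln 2 / |r| = 0.69315 / 0.223155

doubling time ≈ 3.11 years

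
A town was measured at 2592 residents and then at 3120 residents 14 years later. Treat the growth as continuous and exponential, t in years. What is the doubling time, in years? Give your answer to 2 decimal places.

r = ln(3120/2592) / 14 = ln(1.2037) / 14 ≈ 0.013243 per year
doubling time = ln 2 / |r| = 0.69315 / 0.013243

doubling time ≈ 52.34 years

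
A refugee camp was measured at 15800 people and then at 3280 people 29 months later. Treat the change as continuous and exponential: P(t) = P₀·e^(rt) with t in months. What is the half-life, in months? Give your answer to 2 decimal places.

half-life ≈ 12.79 months

r = ln(3280/15800) / 29 = ln(0.20759) / 29 ≈ -0.054213 per month
half-life = ln 2 / |r| = 0.69315 / 0.054213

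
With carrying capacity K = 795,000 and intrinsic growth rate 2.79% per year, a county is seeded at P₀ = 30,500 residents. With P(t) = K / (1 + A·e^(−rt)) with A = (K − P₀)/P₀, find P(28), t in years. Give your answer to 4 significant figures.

≈ 63,720 residents

A = (795000 − 30500)/30500 = 25.06557
P(28) = 795000 / (1 + 25.06557·e^(−0.0279·28)) = 795000 / (1 + 25.06557·0.457856)
= 795000 / 12.47643 ≈ 63720.15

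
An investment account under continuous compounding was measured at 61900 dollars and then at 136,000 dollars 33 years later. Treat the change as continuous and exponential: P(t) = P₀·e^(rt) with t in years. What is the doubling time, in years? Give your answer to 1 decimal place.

r = ln(136000/61900) / 33 = ln(2.19709) / 33 ≈ 0.023853 per year
doubling time = ln 2 / |r| = 0.69315 / 0.023853

doubling time ≈ 29.1 years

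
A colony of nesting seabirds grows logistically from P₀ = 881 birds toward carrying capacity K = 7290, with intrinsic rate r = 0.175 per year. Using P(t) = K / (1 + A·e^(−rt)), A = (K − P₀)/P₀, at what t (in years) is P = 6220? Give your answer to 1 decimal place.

t ≈ 21.4 years

A = (7290 − 881)/881 = 7.27469
6220 = 7290/(1 + 7.27469·e^(−0.175t)) → 1 + 7.27469·e^(−0.175t) = 1.17203
e^(−0.175t) = 0.023647 → t = ln(42.28837)/0.175 = 3.74451/0.175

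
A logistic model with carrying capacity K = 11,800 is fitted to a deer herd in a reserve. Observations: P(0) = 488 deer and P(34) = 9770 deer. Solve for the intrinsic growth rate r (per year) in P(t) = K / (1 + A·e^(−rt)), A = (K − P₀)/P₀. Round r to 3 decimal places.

r ≈ 0.139 per year

A = (11800 − 488)/488 = 23.18033
9770 = 11800/(1 + 23.18033·e^(−r·34)) → e^(−34r) = (1.20778 − 1)/23.18033 = 0.008964
r = −ln(0.008964)/34 = 4.71458/34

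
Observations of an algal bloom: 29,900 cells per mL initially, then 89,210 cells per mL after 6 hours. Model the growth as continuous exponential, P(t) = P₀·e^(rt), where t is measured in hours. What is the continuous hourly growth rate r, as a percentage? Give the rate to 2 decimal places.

r ≈ 18.22% per hour

89210 = 29900 · e^(r·6)
e^(6r) = 89210/29900 = 2.98361
r = ln(2.98361) / 6 = 1.09313 / 6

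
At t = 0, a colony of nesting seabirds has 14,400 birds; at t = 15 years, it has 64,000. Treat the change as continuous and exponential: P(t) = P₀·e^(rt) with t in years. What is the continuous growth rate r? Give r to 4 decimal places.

r ≈ 0.0994 per year

64000 = 14400 · e^(r·15)
e^(15r) = 64000/14400 = 4.44444
r = ln(4.44444) / 15 = 1.49165 / 15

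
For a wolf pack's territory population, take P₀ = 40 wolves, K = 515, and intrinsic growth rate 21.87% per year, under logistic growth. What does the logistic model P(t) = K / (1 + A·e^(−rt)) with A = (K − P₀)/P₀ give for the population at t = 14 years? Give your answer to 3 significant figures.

≈ 331 wolves

A = (515 − 40)/40 = 11.875
P(14) = 515 / (1 + 11.875·e^(−0.2187·14)) = 515 / (1 + 11.875·0.046803)
= 515 / 1.55579 ≈ 331.02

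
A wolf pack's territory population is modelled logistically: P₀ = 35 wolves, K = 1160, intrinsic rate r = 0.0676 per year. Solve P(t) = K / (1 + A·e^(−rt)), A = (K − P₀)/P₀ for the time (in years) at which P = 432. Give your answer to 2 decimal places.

t ≈ 43.61 years

A = (1160 − 35)/35 = 32.14286
432 = 1160/(1 + 32.14286·e^(−0.0676t)) → 1 + 32.14286·e^(−0.0676t) = 2.68519
e^(−0.0676t) = 0.052428 → t = ln(19.07378)/0.0676 = 2.94831/0.0676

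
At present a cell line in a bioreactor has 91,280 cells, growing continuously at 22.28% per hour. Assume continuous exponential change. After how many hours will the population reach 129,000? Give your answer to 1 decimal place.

t ≈ 1.6 hours

129000 = 91280 · e^(0.2228·t)
t = ln(129000/91280) / 0.2228 = ln(1.41323) / 0.2228 = 0.34588 / 0.2228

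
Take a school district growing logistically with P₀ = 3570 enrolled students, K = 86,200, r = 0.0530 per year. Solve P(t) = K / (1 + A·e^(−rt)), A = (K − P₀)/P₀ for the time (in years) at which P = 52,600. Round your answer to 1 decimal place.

A = (86200 − 3570)/3570 = 23.14566
52600 = 86200/(1 + 23.14566·e^(−0.053t)) → 1 + 23.14566·e^(−0.053t) = 1.63878
e^(−0.053t) = 0.027598 → t = ln(36.23398)/0.053 = 3.59/0.053

t ≈ 67.7 years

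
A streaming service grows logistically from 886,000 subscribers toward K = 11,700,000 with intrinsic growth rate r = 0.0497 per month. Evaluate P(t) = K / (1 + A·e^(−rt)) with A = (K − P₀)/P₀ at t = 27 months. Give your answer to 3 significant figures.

≈ 2,790,000 subscribers

A = (11700000 − 886000)/886000 = 12.20542
P(27) = 11700000 / (1 + 12.20542·e^(−0.0497·27)) = 11700000 / (1 + 12.20542·0.261349)
= 11700000 / 4.18987 ≈ 2792449.93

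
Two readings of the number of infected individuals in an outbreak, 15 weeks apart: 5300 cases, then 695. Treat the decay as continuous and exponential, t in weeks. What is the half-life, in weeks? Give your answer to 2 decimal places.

half-life ≈ 5.12 weeks

r = ln(695/5300) / 15 = ln(0.13113) / 15 ≈ -0.135437 per week
half-life = ln 2 / |r| = 0.69315 / 0.135437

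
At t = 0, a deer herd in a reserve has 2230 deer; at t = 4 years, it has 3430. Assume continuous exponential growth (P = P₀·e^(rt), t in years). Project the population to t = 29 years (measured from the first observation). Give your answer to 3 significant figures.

r = ln(3430/2230) / 4 ≈ 0.10764 per year
P(29) = 2230 · e^(0.10764·29) = 2230 · 22.68152 ≈ 50579.78

≈ 50,600 deer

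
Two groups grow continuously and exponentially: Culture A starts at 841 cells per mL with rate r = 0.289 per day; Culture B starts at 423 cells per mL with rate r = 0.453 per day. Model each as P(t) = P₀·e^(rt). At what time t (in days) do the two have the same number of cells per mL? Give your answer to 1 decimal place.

t ≈ 4.2 days

841·e^(0.289t) = 423·e^(0.453t)
841/423 = e^((0.453 − 0.289)t) → ln(1.98818) = 0.164·t
t = 0.68722 / 0.164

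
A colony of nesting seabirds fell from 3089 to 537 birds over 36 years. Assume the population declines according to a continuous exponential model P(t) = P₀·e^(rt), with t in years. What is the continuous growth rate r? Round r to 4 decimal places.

r ≈ -0.0486 per year

537 = 3089 · e^(r·36)
e^(36r) = 537/3089 = 0.17384
r = ln(0.17384) / 36 = -1.7496 / 36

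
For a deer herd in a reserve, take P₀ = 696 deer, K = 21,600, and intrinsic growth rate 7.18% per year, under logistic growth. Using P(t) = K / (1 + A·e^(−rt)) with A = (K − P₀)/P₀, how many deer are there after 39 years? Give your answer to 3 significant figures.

A = (21600 − 696)/696 = 30.03448
P(39) = 21600 / (1 + 30.03448·e^(−0.0718·39)) = 21600 / (1 + 30.03448·0.060798)
= 21600 / 2.82603 ≈ 7643.22

≈ 7,640 deer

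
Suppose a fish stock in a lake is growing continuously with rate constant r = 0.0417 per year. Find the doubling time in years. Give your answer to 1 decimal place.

doubling time ≈ 16.6 years

doubling time = ln(2) / |r| = 0.69315 / 0.0417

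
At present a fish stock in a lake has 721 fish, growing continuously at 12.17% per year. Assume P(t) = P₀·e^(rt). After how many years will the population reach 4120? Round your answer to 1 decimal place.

4120 = 721 · e^(0.1217·t)
t = ln(4120/721) / 0.1217 = ln(5.71429) / 0.1217 = 1.74297 / 0.1217

t ≈ 14.3 years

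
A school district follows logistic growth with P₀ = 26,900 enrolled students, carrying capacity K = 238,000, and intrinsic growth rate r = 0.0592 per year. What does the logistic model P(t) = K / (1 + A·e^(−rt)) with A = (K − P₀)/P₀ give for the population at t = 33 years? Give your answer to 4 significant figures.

≈ 112,700 enrolled students

A = (238000 − 26900)/26900 = 7.84758
P(33) = 238000 / (1 + 7.84758·e^(−0.0592·33)) = 238000 / (1 + 7.84758·0.141763)
= 238000 / 2.1125 ≈ 112662.96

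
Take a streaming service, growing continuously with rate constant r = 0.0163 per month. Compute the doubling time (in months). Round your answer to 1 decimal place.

doubling time = ln(2) / |r| = 0.69315 / 0.0163

doubling time ≈ 42.5 months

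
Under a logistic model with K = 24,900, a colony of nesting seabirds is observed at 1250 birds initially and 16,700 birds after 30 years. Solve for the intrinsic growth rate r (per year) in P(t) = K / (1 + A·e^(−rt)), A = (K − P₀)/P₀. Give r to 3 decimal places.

r ≈ 0.122 per year

A = (24900 − 1250)/1250 = 18.92
16700 = 24900/(1 + 18.92·e^(−r·30)) → e^(−30r) = (1.49102 − 1)/18.92 = 0.025952
r = −ln(0.025952)/30 = 3.65149/30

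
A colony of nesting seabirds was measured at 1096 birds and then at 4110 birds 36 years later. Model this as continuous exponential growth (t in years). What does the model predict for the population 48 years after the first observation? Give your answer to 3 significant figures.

≈ 6,390 birds

r = ln(4110/1096) / 36 ≈ 0.036715 per year
P(48) = 1096 · e^(0.036715·48) = 1096 · 5.82606 ≈ 6385.36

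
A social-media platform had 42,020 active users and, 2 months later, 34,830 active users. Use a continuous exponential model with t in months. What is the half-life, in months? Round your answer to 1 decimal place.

r = ln(34830/42020) / 2 = ln(0.82889) / 2 ≈ -0.093833 per month
half-life = ln 2 / |r| = 0.69315 / 0.093833

half-life ≈ 7.4 months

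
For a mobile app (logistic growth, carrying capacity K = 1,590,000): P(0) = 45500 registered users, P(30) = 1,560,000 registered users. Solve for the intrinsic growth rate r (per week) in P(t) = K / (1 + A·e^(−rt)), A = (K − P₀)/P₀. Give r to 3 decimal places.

A = (1590000 − 45500)/45500 = 33.94505
1560000 = 1590000/(1 + 33.94505·e^(−r·30)) → e^(−30r) = (1.01923 − 1)/33.94505 = 0.000567
r = −ln(0.000567)/30 = 7.47599/30

r ≈ 0.249 per week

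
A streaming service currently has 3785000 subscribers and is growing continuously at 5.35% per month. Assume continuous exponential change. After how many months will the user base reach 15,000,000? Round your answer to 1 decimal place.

15000000 = 3785000 · e^(0.0535·t)
t = ln(15000000/3785000) / 0.0535 = ln(3.96301) / 0.0535 = 1.377 / 0.0535

t ≈ 25.7 months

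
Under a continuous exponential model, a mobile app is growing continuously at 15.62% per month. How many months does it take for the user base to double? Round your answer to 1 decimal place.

doubling time = ln(2) / |r| = 0.69315 / 0.1562

doubling time ≈ 4.4 months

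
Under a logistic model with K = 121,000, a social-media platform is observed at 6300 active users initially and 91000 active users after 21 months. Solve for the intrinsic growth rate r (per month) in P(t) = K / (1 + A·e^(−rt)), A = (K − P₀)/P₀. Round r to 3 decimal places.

r ≈ 0.191 per month

A = (121000 − 6300)/6300 = 18.20635
91000 = 121000/(1 + 18.20635·e^(−r·21)) → e^(−21r) = (1.32967 − 1)/18.20635 = 0.018107
r = −ln(0.018107)/21 = 4.01143/21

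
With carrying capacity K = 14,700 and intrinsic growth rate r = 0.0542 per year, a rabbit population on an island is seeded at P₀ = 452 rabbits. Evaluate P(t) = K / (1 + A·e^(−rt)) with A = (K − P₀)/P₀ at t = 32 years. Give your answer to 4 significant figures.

≈ 2,240 rabbits

A = (14700 − 452)/452 = 31.52212
P(32) = 14700 / (1 + 31.52212·e^(−0.0542·32)) = 14700 / (1 + 31.52212·0.176506)
= 14700 / 6.56385 ≈ 2239.54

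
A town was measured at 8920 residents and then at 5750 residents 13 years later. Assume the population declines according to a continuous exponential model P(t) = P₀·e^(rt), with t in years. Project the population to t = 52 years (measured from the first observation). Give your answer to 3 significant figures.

r = ln(5750/8920) / 13 ≈ -0.033777 per year
P(52) = 8920 · e^(-0.033777·52) = 8920 · 0.17267 ≈ 1540.2

≈ 1,540 residents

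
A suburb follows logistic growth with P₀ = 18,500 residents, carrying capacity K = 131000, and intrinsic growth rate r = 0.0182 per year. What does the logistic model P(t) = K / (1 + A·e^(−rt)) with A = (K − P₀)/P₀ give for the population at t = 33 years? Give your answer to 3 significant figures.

≈ 30,200 residents

A = (131000 − 18500)/18500 = 6.08108
P(33) = 131000 / (1 + 6.08108·e^(−0.0182·33)) = 131000 / (1 + 6.08108·0.548482)
= 131000 / 4.33537 ≈ 30216.59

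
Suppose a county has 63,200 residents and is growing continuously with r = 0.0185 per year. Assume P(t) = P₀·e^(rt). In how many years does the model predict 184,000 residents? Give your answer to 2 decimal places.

t ≈ 57.76 years

184000 = 63200 · e^(0.0185·t)
t = ln(184000/63200) / 0.0185 = ln(2.91139) / 0.0185 = 1.06863 / 0.0185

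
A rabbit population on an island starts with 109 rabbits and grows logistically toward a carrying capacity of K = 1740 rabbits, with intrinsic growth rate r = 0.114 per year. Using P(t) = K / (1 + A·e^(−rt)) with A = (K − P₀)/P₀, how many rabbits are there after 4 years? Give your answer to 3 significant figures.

≈ 166 rabbits

A = (1740 − 109)/109 = 14.9633
P(4) = 1740 / (1 + 14.9633·e^(−0.114·4)) = 1740 / (1 + 14.9633·0.633814)
= 1740 / 10.48395 ≈ 165.97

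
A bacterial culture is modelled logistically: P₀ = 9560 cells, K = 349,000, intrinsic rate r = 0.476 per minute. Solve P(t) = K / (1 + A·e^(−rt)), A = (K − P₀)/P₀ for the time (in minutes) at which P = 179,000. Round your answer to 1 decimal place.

t ≈ 7.6 minutes

A = (349000 − 9560)/9560 = 35.50628
179000 = 349000/(1 + 35.50628·e^(−0.476t)) → 1 + 35.50628·e^(−0.476t) = 1.94972
e^(−0.476t) = 0.026748 → t = ln(37.38602)/0.476 = 3.6213/0.476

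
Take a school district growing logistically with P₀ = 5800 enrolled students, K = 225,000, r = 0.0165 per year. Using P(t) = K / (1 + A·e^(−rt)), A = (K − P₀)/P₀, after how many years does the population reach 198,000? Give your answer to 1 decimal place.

t ≈ 340.9 years

A = (225000 − 5800)/5800 = 37.7931
198000 = 225000/(1 + 37.7931·e^(−0.0165t)) → 1 + 37.7931·e^(−0.0165t) = 1.13636
e^(−0.0165t) = 0.003608 → t = ln(277.14943)/0.0165 = 5.62456/0.0165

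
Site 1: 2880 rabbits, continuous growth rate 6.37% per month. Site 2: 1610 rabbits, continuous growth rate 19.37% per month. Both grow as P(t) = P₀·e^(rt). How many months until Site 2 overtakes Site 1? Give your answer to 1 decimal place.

t ≈ 4.5 months

2880·e^(0.0637t) = 1610·e^(0.1937t)
2880/1610 = e^((0.1937 − 0.0637)t) → ln(1.78882) = 0.13·t
t = 0.58156 / 0.13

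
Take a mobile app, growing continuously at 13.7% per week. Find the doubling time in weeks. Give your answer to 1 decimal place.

doubling time = ln(2) / |r| = 0.69315 / 0.137

doubling time ≈ 5.1 weeks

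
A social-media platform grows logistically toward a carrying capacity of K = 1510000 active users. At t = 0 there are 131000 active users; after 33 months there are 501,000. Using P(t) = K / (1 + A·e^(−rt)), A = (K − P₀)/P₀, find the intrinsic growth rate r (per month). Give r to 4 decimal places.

r ≈ 0.0501 per month

A = (1510000 − 131000)/131000 = 10.52672
501000 = 1510000/(1 + 10.52672·e^(−r·33)) → e^(−33r) = (3.01397 − 1)/10.52672 = 0.19132
r = −ln(0.19132)/33 = 1.65381/33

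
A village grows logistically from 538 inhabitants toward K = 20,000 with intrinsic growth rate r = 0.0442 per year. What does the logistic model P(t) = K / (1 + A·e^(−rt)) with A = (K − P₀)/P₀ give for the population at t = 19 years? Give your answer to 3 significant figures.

A = (20000 − 538)/538 = 36.17472
P(19) = 20000 / (1 + 36.17472·e^(−0.0442·19)) = 20000 / (1 + 36.17472·0.431797)
= 20000 / 16.62013 ≈ 1203.36

≈ 1,200 inhabitants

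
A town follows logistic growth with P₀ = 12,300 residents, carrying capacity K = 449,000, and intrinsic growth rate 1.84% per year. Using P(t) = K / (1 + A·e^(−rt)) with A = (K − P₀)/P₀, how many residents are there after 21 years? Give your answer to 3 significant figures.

≈ 17,900 residents

A = (449000 − 12300)/12300 = 35.50407
P(21) = 449000 / (1 + 35.50407·e^(−0.0184·21)) = 449000 / (1 + 35.50407·0.679499)
= 449000 / 25.12497 ≈ 17870.67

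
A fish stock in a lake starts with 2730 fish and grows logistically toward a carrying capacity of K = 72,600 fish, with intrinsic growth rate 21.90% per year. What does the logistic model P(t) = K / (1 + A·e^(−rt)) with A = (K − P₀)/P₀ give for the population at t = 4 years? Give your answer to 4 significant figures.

A = (72600 − 2730)/2730 = 25.59341
P(4) = 72600 / (1 + 25.59341·e^(−0.219·4)) = 72600 / (1 + 25.59341·0.416445)
= 72600 / 11.65826 ≈ 6227.35

≈ 6,227 fish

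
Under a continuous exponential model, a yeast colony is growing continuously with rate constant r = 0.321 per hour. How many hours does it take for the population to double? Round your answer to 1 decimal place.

doubling time ≈ 2.2 hours

doubling time = ln(2) / |r| = 0.69315 / 0.321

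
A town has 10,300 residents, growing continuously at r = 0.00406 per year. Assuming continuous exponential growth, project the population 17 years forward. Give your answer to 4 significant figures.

P(17) = 10300 · e^(0.00406·17) = 10300 · e^(0.06902)
= 10300 · 1.07146 ≈ 11036.01

≈ 11,040 residents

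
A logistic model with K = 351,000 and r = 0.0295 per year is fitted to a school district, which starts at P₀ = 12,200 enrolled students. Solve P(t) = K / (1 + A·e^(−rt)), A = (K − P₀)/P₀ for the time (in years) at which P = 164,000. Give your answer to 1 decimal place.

t ≈ 108.2 years

A = (351000 − 12200)/12200 = 27.77049
164000 = 351000/(1 + 27.77049·e^(−0.0295t)) → 1 + 27.77049·e^(−0.0295t) = 2.14024
e^(−0.0295t) = 0.04106 → t = ln(24.35487)/0.0295 = 3.19273/0.0295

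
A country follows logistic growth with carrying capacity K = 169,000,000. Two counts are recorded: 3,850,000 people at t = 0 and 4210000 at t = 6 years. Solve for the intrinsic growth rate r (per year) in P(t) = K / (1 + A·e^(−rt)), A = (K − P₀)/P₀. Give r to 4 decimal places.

r ≈ 0.0153 per year

A = (169000000 − 3850000)/3850000 = 42.8961
4210000 = 169000000/(1 + 42.8961·e^(−r·6)) → e^(−6r) = (40.14252 − 1)/42.8961 = 0.912496
r = −ln(0.912496)/6 = 0.09157/6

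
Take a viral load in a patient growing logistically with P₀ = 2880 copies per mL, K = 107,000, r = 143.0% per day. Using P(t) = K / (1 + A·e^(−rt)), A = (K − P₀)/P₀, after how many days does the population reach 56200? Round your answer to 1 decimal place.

A = (107000 − 2880)/2880 = 36.15278
56200 = 107000/(1 + 36.15278·e^(−1.43t)) → 1 + 36.15278·e^(−1.43t) = 1.90391
e^(−1.43t) = 0.025003 → t = ln(39.99579)/1.43 = 3.68877/1.43

t ≈ 2.6 days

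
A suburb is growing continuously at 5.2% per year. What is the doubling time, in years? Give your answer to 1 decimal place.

doubling time = ln(2) / |r| = 0.69315 / 0.052

doubling time ≈ 13.3 years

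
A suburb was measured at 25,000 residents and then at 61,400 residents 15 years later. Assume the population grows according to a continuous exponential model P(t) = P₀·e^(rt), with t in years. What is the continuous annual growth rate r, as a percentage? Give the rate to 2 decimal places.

r ≈ 5.99% per year

61400 = 25000 · e^(r·15)
e^(15r) = 61400/25000 = 2.456
r = ln(2.456) / 15 = 0.89853 / 15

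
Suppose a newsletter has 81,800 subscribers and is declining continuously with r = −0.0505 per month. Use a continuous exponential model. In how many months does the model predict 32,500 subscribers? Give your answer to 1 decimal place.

t ≈ 18.3 months

32500 = 81800 · e^(-0.0505·t)
t = ln(32500/81800) / -0.0505 = ln(0.39731) / -0.0505 = -0.92304 / -0.0505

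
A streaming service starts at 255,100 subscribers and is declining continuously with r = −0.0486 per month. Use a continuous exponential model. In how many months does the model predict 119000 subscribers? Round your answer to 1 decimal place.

119000 = 255100 · e^(-0.0486·t)
t = ln(119000/255100) / -0.0486 = ln(0.46648) / -0.0486 = -0.76253 / -0.0486

t ≈ 15.7 months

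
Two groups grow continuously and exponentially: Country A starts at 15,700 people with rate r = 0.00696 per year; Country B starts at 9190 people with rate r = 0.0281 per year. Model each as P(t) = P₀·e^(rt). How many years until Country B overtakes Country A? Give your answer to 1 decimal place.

t ≈ 25.3 years

15700·e^(0.00696t) = 9190·e^(0.0281t)
15700/9190 = e^((0.0281 − 0.00696)t) → ln(1.70838) = 0.02114·t
t = 0.53554 / 0.02114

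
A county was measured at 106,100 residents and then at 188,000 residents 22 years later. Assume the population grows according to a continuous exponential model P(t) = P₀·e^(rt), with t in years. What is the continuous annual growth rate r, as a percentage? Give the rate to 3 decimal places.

r ≈ 2.600% per year

188000 = 106100 · e^(r·22)
e^(22r) = 188000/106100 = 1.77191
r = ln(1.77191) / 22 = 0.57206 / 22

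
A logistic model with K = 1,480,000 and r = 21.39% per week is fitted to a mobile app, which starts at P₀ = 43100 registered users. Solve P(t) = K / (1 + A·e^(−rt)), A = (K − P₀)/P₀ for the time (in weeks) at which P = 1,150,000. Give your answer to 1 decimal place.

t ≈ 22.2 weeks

A = (1480000 − 43100)/43100 = 33.33875
1150000 = 1480000/(1 + 33.33875·e^(−0.2139t)) → 1 + 33.33875·e^(−0.2139t) = 1.28696
e^(−0.2139t) = 0.008607 → t = ln(116.18048)/0.2139 = 4.75514/0.2139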